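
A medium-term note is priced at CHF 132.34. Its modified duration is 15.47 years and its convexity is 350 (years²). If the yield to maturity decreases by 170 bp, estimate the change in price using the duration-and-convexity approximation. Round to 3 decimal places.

Duration effect: -D_mod·Δy = -15.47 × (-0.017) = +0.262990
Convexity effect: ½·C·(Δy)² = 0.5 × 350 × (-0.017)² = +0.0505750
ΔP/P ≈ +0.262990 + 0.0505750 = +0.313565
ΔP ≈ 132.34 × (+0.313565) = +41.4971921.

+CHF 41.497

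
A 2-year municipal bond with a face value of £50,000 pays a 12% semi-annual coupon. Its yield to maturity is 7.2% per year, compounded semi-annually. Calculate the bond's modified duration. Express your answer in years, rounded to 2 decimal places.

Periodic yield y = 0.036. First find Macaulay duration:
  t   CF        PV=CF/(1+0.036)^t    t·PV
  1     3,000.00     2,895.7529     2,895.7529
  2     3,000.00     2,795.1283     5,590.2566
  3     3,000.00     2,698.0003     8,094.0008
  4    53,000.00    46,008.3701   184,033.4803
  Σ                 54,397.2515   200,613.4906
P = 54,397.2515; Macaulay duration = 200,613.4906 / 54,397.2515 = 3.68793 half-year periods = 1.84397 years.
Modified duration = D_Mac / (1 + y) = 1.84397 / 1.036 = 1.77989 years.

1.78 years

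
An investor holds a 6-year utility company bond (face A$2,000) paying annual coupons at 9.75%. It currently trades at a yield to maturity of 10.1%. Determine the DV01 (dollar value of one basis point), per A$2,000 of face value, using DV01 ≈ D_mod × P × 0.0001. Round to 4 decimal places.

Periodic yield y = 0.101.
  t   CF        PV=CF/(1+0.101)^t    t·PV
  1       195.00       177.1117       177.1117
  2       195.00       160.8644       321.7288
  3       195.00       146.1075       438.3226
  4       195.00       132.7044       530.8176
  5       195.00       120.5308       602.6540
  6     2,195.00     1,232.2834     7,393.7006
  Σ                  1,969.6023     9,464.3354
P = 1,969.6023; D_Mac = 4.80520 yrs; D_mod = 4.36440 yrs.
DV01 ≈ 4.36440 × 1,969.6023 × 0.0001 = 0.859613.

A$0.8596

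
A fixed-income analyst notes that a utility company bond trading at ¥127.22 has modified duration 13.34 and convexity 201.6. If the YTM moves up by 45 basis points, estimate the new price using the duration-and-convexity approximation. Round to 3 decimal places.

¥119.843

Duration effect: -D_mod·Δy = -13.34 × (+0.0045) = -0.060030
Convexity effect: ½·C·(Δy)² = 0.5 × 201.6 × (0.0045)² = +0.0020412
ΔP/P ≈ -0.060030 + 0.0020412 = -0.0579888
New price ≈ 127.22 × (1 - 0.0579888) = 119.842664864.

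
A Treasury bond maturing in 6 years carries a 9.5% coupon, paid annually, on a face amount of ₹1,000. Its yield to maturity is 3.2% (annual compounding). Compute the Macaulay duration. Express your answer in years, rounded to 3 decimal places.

Periodic yield y = 0.032. Discount each cash flow and weight by its year:
  t   CF        PV=CF/(1+0.032)^t    t·PV
  1        95.00        92.0543        92.0543
  2        95.00        89.1999       178.3997
  3        95.00        86.4340       259.3019
  4        95.00        83.7539       335.0154
  5        95.00        81.1568       405.7842
  6     1,095.00       906.4335     5,438.6008
  Σ                  1,339.0323     6,709.1564
Price P = Σ PV = 1,339.0323.
Macaulay duration = Σ(t·PV) / P = 6,709.1564 / 1,339.0323 = 5.01045 years.

5.010 years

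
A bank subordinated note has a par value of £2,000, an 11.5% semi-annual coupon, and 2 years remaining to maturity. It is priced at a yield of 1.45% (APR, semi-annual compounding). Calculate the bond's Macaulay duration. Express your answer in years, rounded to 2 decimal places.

Periodic yield y = 0.00725. Discount each cash flow and weight by its period:
  t   CF        PV=CF/(1+0.00725)^t    t·PV
  1       115.00       114.1723       114.1723
  2       115.00       113.3505       226.7009
  3       115.00       112.5346       337.6038
  4     2,115.00     2,054.7608     8,219.0431
  Σ                  2,394.8181     8,897.5200
Price P = Σ PV = 2,394.8181.
Macaulay duration = Σ(t·PV) / P = 8,897.5200 / 2,394.8181 = 3.71532 half-year periods.
In years: 3.71532 / 2 = 1.85766 years.

1.86 years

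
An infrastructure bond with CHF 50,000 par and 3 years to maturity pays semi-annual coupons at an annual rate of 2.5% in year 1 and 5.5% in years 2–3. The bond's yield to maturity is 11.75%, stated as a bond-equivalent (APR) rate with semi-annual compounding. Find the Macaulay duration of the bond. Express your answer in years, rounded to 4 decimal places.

Periodic yield y = 0.05875. Discount each cash flow and weight by its period:
  t   CF        PV=CF/(1+0.05875)^t    t·PV
  1       625.00       590.3188       590.3188
  2       625.00       557.5620     1,115.1240
  3     1,375.00     1,158.5704     3,475.7112
  4     1,375.00     1,094.2814     4,377.1255
  5     1,375.00     1,033.5597     5,167.7987
  6    51,375.00    36,474.6636   218,847.9814
  Σ                 40,908.9559   233,574.0596
Price P = Σ PV = 40,908.9559.
Macaulay duration = Σ(t·PV) / P = 233,574.0596 / 40,908.9559 = 5.70961 half-year periods.
In years: 5.70961 / 2 = 2.85480 years.

2.8548 years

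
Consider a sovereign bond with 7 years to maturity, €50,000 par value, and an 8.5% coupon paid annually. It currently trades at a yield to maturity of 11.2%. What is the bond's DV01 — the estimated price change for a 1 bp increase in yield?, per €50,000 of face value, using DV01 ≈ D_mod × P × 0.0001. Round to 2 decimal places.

€21.38

Periodic yield y = 0.112.
  t   CF        PV=CF/(1+0.112)^t    t·PV
  1     4,250.00     3,821.9424     3,821.9424
  2     4,250.00     3,436.9986     6,873.9972
  3     4,250.00     3,090.8261     9,272.4782
  4     4,250.00     2,779.5199    11,118.0794
  5     4,250.00     2,499.5682    12,497.8411
  6     4,250.00     2,247.8131    13,486.8789
  7    54,250.00    25,802.7641   180,619.3487
  Σ                 43,679.4324   237,690.5659
P = 43,679.4324; D_Mac = 5.44170 yrs; D_mod = 4.89362 yrs.
DV01 ≈ 4.89362 × 43,679.4324 × 0.0001 = 21.375051.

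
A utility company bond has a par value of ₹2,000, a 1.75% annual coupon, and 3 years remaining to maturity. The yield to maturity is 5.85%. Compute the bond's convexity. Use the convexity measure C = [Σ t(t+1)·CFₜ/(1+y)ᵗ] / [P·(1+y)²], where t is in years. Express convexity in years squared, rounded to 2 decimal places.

10.45

With y = 0.0585:
  t   CF        PV=CF/(1+0.0585)^t    t·PV        t(t+1)·PV
  1        35.00        33.0657        33.0657          66.1313
  2        35.00        31.2382        62.4764         187.4293
  3     2,035.00     1,715.8994     5,147.6982      20,590.7930
  Σ                  1,780.2033     5,243.2404      20,844.3537
P = 1,780.2033.
Convexity = Σ t(t+1)·PV / [P·(1+y)²] = 20,844.3537 / (1,780.2033 × 1.120422) = 10.45050.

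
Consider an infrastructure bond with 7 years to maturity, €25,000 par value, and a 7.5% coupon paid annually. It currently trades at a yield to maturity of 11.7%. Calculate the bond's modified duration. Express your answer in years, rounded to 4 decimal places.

Periodic yield y = 0.117. First find Macaulay duration:
  t   CF        PV=CF/(1+0.117)^t    t·PV
  1     1,875.00     1,678.6034     1,678.6034
  2     1,875.00     1,502.7783     3,005.5567
  3     1,875.00     1,345.3700     4,036.1101
  4     1,875.00     1,204.4495     4,817.7978
  5     1,875.00     1,078.2896     5,391.4479
  6     1,875.00       965.3443     5,792.0658
  7    26,875.00    12,387.2887    86,711.0212
  Σ                 20,162.1239   111,432.6029
P = 20,162.1239; Macaulay duration = 111,432.6029 / 20,162.1239 = 5.52683 years.
Modified duration = D_Mac / (1 + y) = 5.52683 / 1.117 = 4.94792 years.

4.9479 years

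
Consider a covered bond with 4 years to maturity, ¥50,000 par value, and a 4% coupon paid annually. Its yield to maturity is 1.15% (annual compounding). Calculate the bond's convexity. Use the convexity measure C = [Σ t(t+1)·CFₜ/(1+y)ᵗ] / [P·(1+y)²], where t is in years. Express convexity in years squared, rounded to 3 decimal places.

With y = 0.0115:
  t   CF        PV=CF/(1+0.0115)^t    t·PV        t(t+1)·PV
  1     2,000.00     1,977.2615     1,977.2615       3,954.5230
  2     2,000.00     1,954.7815     3,909.5630      11,728.6890
  3     2,000.00     1,932.5571     5,797.6713      23,190.6852
  4    52,000.00    49,675.2195   198,700.8782     993,504.3909
  Σ                 55,539.8196   210,385.3740   1,032,378.2881
P = 55,539.8196.
Convexity = Σ t(t+1)·PV / [P·(1+y)²] = 1,032,378.2881 / (55,539.8196 × 1.023132) = 18.16781.

18.168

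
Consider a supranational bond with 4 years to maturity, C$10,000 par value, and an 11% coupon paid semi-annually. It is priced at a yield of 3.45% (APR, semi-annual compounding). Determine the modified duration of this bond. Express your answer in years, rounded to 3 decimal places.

3.370 years

Periodic yield y = 0.01725. First find Macaulay duration:
  t   CF        PV=CF/(1+0.01725)^t    t·PV
  1       550.00       540.6734       540.6734
  2       550.00       531.5049     1,063.0098
  3       550.00       522.4919     1,567.4758
  4       550.00       513.6318     2,054.5272
  5       550.00       504.9219     2,524.6094
  6       550.00       496.3597     2,978.1581
  7       550.00       487.9427     3,415.5987
  8    10,550.00     9,200.9119    73,607.2951
  Σ                 12,798.4382    87,751.3475
P = 12,798.4382; Macaulay duration = 87,751.3475 / 12,798.4382 = 6.85641 half-year periods = 3.42821 years.
Modified duration = D_Mac / (1 + y) = 3.42821 / 1.01725 = 3.37007 years.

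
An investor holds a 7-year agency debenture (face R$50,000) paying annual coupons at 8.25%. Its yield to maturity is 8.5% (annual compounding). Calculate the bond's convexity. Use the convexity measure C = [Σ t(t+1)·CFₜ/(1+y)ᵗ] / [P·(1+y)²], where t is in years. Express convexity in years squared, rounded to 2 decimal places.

34.90

With y = 0.085:
  t   CF        PV=CF/(1+0.085)^t    t·PV        t(t+1)·PV
  1     4,125.00     3,801.8433     3,801.8433       7,603.6866
  2     4,125.00     3,504.0031     7,008.0061      21,024.0183
  3     4,125.00     3,229.4959     9,688.4877      38,753.9509
  4     4,125.00     2,976.4939    11,905.9757      59,529.8785
  5     4,125.00     2,743.3124    13,716.5619      82,299.3711
  6     4,125.00     2,528.3985    15,170.3910     106,192.7369
  7    54,125.00    30,576.6387   214,036.4711   1,712,291.7692
  Σ                 49,360.1858   275,327.7368   2,027,695.4116
P = 49,360.1858.
Convexity = Σ t(t+1)·PV / [P·(1+y)²] = 2,027,695.4116 / (49,360.1858 × 1.177225) = 34.89526.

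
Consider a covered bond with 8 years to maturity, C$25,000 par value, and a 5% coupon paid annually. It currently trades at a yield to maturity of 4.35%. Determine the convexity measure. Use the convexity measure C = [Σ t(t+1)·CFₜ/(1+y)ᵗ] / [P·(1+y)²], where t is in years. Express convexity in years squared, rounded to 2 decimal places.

With y = 0.0435:
  t   CF        PV=CF/(1+0.0435)^t    t·PV        t(t+1)·PV
  1     1,250.00     1,197.8917     1,197.8917       2,395.7834
  2     1,250.00     1,147.9556     2,295.9113       6,887.7338
  3     1,250.00     1,100.1012     3,300.3037      13,201.2148
  4     1,250.00     1,054.2417     4,216.9669      21,084.8344
  5     1,250.00     1,010.2939     5,051.4697      30,308.8181
  6     1,250.00       968.1782     5,809.0691      40,663.4837
  7     1,250.00       927.8181     6,494.7267      51,957.8134
  8    26,250.00    18,671.9502   149,375.6016   1,344,380.4148
  Σ                 26,078.4307   177,741.9407   1,510,880.0966
P = 26,078.4307.
Convexity = Σ t(t+1)·PV / [P·(1+y)²] = 1,510,880.0966 / (26,078.4307 × 1.088892) = 53.20637.

53.21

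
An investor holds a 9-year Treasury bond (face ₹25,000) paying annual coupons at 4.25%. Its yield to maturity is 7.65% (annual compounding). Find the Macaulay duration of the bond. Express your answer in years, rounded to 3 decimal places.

Periodic yield y = 0.0765. Discount each cash flow and weight by its year:
  t   CF        PV=CF/(1+0.0765)^t    t·PV
  1     1,062.50       986.9949       986.9949
  2     1,062.50       916.8554     1,833.7109
  3     1,062.50       851.7004     2,555.1011
  4     1,062.50       791.1754     3,164.7018
  5     1,062.50       734.9516     3,674.7582
  6     1,062.50       682.7233     4,096.3399
  7     1,062.50       634.2065     4,439.4456
  8     1,062.50       589.1375     4,713.1000
  9    26,062.50    13,424.2418   120,818.1758
  Σ                 19,611.9869   146,282.3283
Price P = Σ PV = 19,611.9869.
Macaulay duration = Σ(t·PV) / P = 146,282.3283 / 19,611.9869 = 7.45882 years.

7.459 years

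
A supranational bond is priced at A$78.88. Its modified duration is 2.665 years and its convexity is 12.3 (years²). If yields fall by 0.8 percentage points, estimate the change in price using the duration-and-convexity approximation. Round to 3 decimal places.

Duration effect: -D_mod·Δy = -2.665 × (-0.008) = +0.021320
Convexity effect: ½·C·(Δy)² = 0.5 × 12.3 × (-0.008)² = +0.0003936
ΔP/P ≈ +0.021320 + 0.0003936 = +0.0217136
ΔP ≈ 78.88 × (+0.0217136) = +1.712768768.

+A$1.713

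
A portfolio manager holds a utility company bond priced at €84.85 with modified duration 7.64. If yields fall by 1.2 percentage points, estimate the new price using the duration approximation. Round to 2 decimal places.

Duration approximation: ΔP/P ≈ -D_mod · Δy = -7.64 × (-0.012) = +0.091680.
New price ≈ 84.85 × (1 + 0.091680) = 92.629048.

€92.63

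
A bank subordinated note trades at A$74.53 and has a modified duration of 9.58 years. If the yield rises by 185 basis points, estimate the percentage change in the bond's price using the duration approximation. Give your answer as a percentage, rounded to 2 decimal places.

-17.72%

Duration approximation: ΔP/P ≈ -D_mod · Δy = -9.58 × (+0.0185) = -0.177230.
As a percentage: -17.7230%.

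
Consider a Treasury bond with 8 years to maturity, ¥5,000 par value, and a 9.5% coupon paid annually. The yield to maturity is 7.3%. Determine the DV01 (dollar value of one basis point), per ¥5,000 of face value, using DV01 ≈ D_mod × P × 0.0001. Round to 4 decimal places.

¥3.2013

Periodic yield y = 0.073.
  t   CF        PV=CF/(1+0.073)^t    t·PV
  1       475.00       442.6841       442.6841
  2       475.00       412.5667       825.1334
  3       475.00       384.4983     1,153.4950
  4       475.00       358.3395     1,433.3581
  5       475.00       333.9604     1,669.8021
  6       475.00       311.2399     1,867.4394
  7       475.00       290.0652     2,030.4561
  8     5,475.00     3,115.9204    24,927.3628
  Σ                  5,649.2744    34,349.7310
P = 5,649.2744; D_Mac = 6.08038 yrs; D_mod = 5.66671 yrs.
DV01 ≈ 5.66671 × 5,649.2744 × 0.0001 = 3.201280.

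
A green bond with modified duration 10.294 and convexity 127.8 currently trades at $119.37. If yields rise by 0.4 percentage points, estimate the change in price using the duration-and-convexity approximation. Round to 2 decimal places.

Duration effect: -D_mod·Δy = -10.294 × (+0.004) = -0.041176
Convexity effect: ½·C·(Δy)² = 0.5 × 127.8 × (0.004)² = +0.0010224
ΔP/P ≈ -0.041176 + 0.0010224 = -0.0401536
ΔP ≈ 119.37 × (-0.0401536) = -4.793135232.

-$4.79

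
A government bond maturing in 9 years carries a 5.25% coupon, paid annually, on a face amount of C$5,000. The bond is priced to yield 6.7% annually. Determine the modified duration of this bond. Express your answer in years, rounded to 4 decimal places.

6.8443 years

Periodic yield y = 0.067. First find Macaulay duration:
  t   CF        PV=CF/(1+0.067)^t    t·PV
  1       262.50       246.0169       246.0169
  2       262.50       230.5688       461.1375
  3       262.50       216.0907       648.2721
  4       262.50       202.5217       810.0869
  5       262.50       189.8048       949.0240
  6       262.50       177.8864     1,067.3185
  7       262.50       166.7164     1,167.0149
  8       262.50       156.2478     1,249.9825
  9     5,262.50     2,935.7045    26,421.3402
  Σ                  4,521.5580    33,020.1936
P = 4,521.5580; Macaulay duration = 33,020.1936 / 4,521.5580 = 7.30284 years.
Modified duration = D_Mac / (1 + y) = 7.30284 / 1.067 = 6.84427 years.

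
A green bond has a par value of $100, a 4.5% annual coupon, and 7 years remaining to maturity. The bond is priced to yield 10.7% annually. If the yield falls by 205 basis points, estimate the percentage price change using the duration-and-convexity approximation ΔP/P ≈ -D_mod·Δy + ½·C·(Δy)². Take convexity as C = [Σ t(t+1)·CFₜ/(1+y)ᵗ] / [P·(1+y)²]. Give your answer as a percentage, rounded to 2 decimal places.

+11.82%

With y = 0.107:
  t   CF        PV=CF/(1+0.107)^t    t·PV        t(t+1)·PV
  1         4.50         4.0650         4.0650           8.1301
  2         4.50         3.6721         7.3442          22.0327
  3         4.50         3.3172         9.9516          39.8062
  4         4.50         2.9966        11.9862          59.9311
  5         4.50         2.7069        13.5346          81.2074
  6         4.50         2.4453        14.6716         102.7013
  7       104.50        51.2959       359.0715       2,872.5723
  Σ                     70.4990       420.6248       3,186.3812
P = 70.4990; D_Mac = 5.96639 yrs; D_mod = 5.38969 yrs; C = 36.88242.
Duration effect: -5.38969 × (-0.0205) = +0.110489
Convexity effect: 0.5 × 36.88242 × (-0.0205)² = +0.0077499
ΔP/P ≈ +0.110489 + 0.0077499 = +0.118239 = +11.8239%.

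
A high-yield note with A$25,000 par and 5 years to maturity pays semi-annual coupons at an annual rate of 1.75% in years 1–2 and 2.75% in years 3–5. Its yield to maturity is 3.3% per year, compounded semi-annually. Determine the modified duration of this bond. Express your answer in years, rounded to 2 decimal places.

Periodic yield y = 0.0165. First find Macaulay duration:
  t   CF        PV=CF/(1+0.0165)^t    t·PV
  1       218.75       215.1992       215.1992
  2       218.75       211.7061       423.4121
  3       218.75       208.2696       624.8088
  4       218.75       204.8889       819.5558
  5       343.75       316.7421     1,583.7105
  6       343.75       311.6007     1,869.6041
  7       343.75       306.5427     2,145.7991
  8       343.75       301.5669     2,412.5350
  9       343.75       296.6718     2,670.0462
  10   25,343.75    21,517.7594   215,177.5935
  Σ                 23,890.9474   227,942.2644
P = 23,890.9474; Macaulay duration = 227,942.2644 / 23,890.9474 = 9.54095 half-year periods = 4.77047 years.
Modified duration = D_Mac / (1 + y) = 4.77047 / 1.0165 = 4.69304 years.

4.69 years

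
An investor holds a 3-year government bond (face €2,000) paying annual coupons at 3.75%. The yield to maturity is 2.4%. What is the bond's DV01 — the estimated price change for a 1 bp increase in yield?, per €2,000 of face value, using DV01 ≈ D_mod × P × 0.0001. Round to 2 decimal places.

Periodic yield y = 0.024.
  t   CF        PV=CF/(1+0.024)^t    t·PV
  1        75.00        73.2422        73.2422
  2        75.00        71.5256       143.0511
  3     2,075.00     1,932.4943     5,797.4830
  Σ                  2,077.2621     6,013.7764
P = 2,077.2621; D_Mac = 2.89505 yrs; D_mod = 2.82720 yrs.
DV01 ≈ 2.82720 × 2,077.2621 × 0.0001 = 0.587283.

€0.59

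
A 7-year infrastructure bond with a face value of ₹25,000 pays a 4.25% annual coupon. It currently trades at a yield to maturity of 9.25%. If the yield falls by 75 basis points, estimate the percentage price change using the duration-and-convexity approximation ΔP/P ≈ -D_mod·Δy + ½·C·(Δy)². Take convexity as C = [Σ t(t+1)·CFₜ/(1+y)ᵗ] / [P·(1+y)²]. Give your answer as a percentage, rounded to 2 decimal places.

With y = 0.0925:
  t   CF        PV=CF/(1+0.0925)^t    t·PV        t(t+1)·PV
  1     1,062.50       972.5400       972.5400       1,945.0801
  2     1,062.50       890.1968     1,780.3937       5,341.1810
  3     1,062.50       814.8255     2,444.4764       9,777.9058
  4     1,062.50       745.8357     2,983.3427      14,916.7136
  5     1,062.50       682.6871     3,413.4356      20,480.6137
  6     1,062.50       624.8852     3,749.3114      26,245.1800
  7    26,062.50    14,030.2675    98,211.8728     785,694.9827
  Σ                 18,761.2380   113,555.3728     864,401.6568
P = 18,761.2380; D_Mac = 6.05266 yrs; D_mod = 5.54019 yrs; C = 38.60212.
Duration effect: -5.54019 × (-0.0075) = +0.041551
Convexity effect: 0.5 × 38.60212 × (-0.0075)² = +0.0010857
ΔP/P ≈ +0.041551 + 0.0010857 = +0.042637 = +4.2637%.

+4.26%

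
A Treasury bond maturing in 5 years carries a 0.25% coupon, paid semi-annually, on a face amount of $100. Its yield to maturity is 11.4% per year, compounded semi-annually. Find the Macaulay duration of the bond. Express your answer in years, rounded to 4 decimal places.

4.9604 years

Periodic yield y = 0.057. Discount each cash flow and weight by its period:
  t   CF        PV=CF/(1+0.057)^t    t·PV
  1        0.125         0.1183         0.1183
  2        0.125         0.1119         0.2238
  3        0.125         0.1058         0.3175
  4        0.125         0.1001         0.4006
  5        0.125         0.0947         0.4737
  6        0.125         0.0896         0.5378
  7        0.125         0.0848         0.5936
  8        0.125         0.0802         0.6418
  9        0.125         0.0759         0.6831
  10     100.125        57.5165       575.1653
  Σ                     58.3780       579.1554
Price P = Σ PV = 58.3780.
Macaulay duration = Σ(t·PV) / P = 579.1554 / 58.3780 = 9.92079 half-year periods.
In years: 9.92079 / 2 = 4.96039 years.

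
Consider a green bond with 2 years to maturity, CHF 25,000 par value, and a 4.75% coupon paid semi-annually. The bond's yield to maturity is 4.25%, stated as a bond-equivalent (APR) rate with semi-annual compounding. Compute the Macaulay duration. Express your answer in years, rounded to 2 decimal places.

1.93 years

Periodic yield y = 0.02125. Discount each cash flow and weight by its period:
  t   CF        PV=CF/(1+0.02125)^t    t·PV
  1       593.75       581.3953       581.3953
  2       593.75       569.2978     1,138.5955
  3       593.75       557.4519     1,672.3558
  4    25,593.75    23,529.1179    94,116.4715
  Σ                 25,237.2629    97,508.8181
Price P = Σ PV = 25,237.2629.
Macaulay duration = Σ(t·PV) / P = 97,508.8181 / 25,237.2629 = 3.86368 half-year periods.
In years: 3.86368 / 2 = 1.93184 years.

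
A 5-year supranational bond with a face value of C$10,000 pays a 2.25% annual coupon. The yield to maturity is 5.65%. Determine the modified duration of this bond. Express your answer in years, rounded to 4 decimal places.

Periodic yield y = 0.0565. First find Macaulay duration:
  t   CF        PV=CF/(1+0.0565)^t    t·PV
  1       225.00       212.9673       212.9673
  2       225.00       201.5782       403.1564
  3       225.00       190.7981       572.3943
  4       225.00       180.5945       722.3780
  5    10,225.00     7,768.1179    38,840.5896
  Σ                  8,554.0560    40,751.4856
P = 8,554.0560; Macaulay duration = 40,751.4856 / 8,554.0560 = 4.76400 years.
Modified duration = D_Mac / (1 + y) = 4.76400 / 1.0565 = 4.50922 years.

4.5092 years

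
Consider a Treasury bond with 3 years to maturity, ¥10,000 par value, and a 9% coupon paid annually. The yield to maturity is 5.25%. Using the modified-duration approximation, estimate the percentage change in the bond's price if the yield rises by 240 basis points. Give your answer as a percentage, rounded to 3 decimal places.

Periodic yield y = 0.0525. Modified duration first:
  t   CF        PV=CF/(1+0.0525)^t    t·PV
  1       900.00       855.1069       855.1069
  2       900.00       812.4531     1,624.9062
  3    10,900.00     9,348.8929    28,046.6787
  Σ                 11,016.4529    30,526.6918
P = 11,016.4529; D_Mac = 2.77101 yrs; D_mod = 2.77101/(1+0.0525) = 2.63279 yrs.
ΔP/P ≈ -D_mod · Δy = -2.63279 × (+0.024) = -0.063187 = -6.3187%.

-6.319%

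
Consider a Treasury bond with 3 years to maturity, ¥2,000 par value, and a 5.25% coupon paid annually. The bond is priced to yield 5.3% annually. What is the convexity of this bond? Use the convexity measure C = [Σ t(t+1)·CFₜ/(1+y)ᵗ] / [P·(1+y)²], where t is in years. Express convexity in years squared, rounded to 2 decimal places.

10.12

With y = 0.053:
  t   CF        PV=CF/(1+0.053)^t    t·PV        t(t+1)·PV
  1       105.00        99.7151        99.7151         199.4302
  2       105.00        94.6962       189.3924         568.1772
  3     2,105.00     1,802.8807     5,408.6421      21,634.5683
  Σ                  1,997.2920     5,697.7496      22,402.1757
P = 1,997.2920.
Convexity = Σ t(t+1)·PV / [P·(1+y)²] = 22,402.1757 / (1,997.2920 × 1.108809) = 10.11561.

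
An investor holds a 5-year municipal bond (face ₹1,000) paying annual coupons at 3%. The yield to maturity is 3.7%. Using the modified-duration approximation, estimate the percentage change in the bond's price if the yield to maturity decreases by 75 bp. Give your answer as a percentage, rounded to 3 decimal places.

+3.408%

Periodic yield y = 0.037. Modified duration first:
  t   CF        PV=CF/(1+0.037)^t    t·PV
  1        30.00        28.9296        28.9296
  2        30.00        27.8974        55.7948
  3        30.00        26.9020        80.7061
  4        30.00        25.9422       103.7687
  5     1,030.00       858.9017     4,294.5083
  Σ                    968.5729     4,563.7075
P = 968.5729; D_Mac = 4.71179 yrs; D_mod = 4.71179/(1+0.037) = 4.54367 yrs.
ΔP/P ≈ -D_mod · Δy = -4.54367 × (-0.0075) = +0.034078 = +3.4078%.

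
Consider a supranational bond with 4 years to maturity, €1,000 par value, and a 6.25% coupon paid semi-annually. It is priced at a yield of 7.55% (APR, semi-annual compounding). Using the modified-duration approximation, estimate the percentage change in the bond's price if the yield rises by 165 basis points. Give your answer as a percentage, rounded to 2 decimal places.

-5.71%

Periodic yield y = 0.03775. Modified duration first:
  t   CF        PV=CF/(1+0.03775)^t    t·PV
  1        31.25        30.1132        30.1132
  2        31.25        29.0178        58.0356
  3        31.25        27.9622        83.8867
  4        31.25        26.9451       107.7802
  5        31.25        25.9649       129.8244
  6        31.25        25.0204       150.1222
  7        31.25        24.1102       168.7714
  8     1,031.25       766.6939     6,133.5514
  Σ                    955.8277     6,862.0851
P = 955.8277; D_Mac = 7.17921 half-year periods = 3.58960 yrs; D_mod = 3.58960/(1+0.03775) = 3.45903 yrs.
ΔP/P ≈ -D_mod · Δy = -3.45903 × (+0.0165) = -0.057074 = -5.7074%.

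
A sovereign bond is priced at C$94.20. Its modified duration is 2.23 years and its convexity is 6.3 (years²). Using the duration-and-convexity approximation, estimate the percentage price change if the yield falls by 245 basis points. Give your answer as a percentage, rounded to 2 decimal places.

+5.65%

Duration effect: -D_mod·Δy = -2.23 × (-0.0245) = +0.054635
Convexity effect: ½·C·(Δy)² = 0.5 × 6.3 × (-0.0245)² = +0.0018907875
ΔP/P ≈ +0.054635 + 0.0018907875 = +0.0565257875
= +5.65257875%.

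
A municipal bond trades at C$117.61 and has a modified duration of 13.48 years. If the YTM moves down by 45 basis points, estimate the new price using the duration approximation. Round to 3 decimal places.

C$124.744

Duration approximation: ΔP/P ≈ -D_mod · Δy = -13.48 × (-0.0045) = +0.060660.
New price ≈ 117.61 × (1 + 0.060660) = 124.7442226.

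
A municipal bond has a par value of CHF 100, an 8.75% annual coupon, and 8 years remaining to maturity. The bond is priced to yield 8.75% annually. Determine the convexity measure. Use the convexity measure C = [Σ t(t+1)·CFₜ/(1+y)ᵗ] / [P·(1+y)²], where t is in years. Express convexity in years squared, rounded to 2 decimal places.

41.74

With y = 0.0875:
  t   CF        PV=CF/(1+0.0875)^t    t·PV        t(t+1)·PV
  1         8.75         8.0460         8.0460          16.0920
  2         8.75         7.3986        14.7972          44.3916
  3         8.75         6.8033        20.4099          81.6397
  4         8.75         6.2559        25.0237         125.1183
  5         8.75         5.7526        28.7628         172.5770
  6         8.75         5.2897        31.7383         222.1681
  7         8.75         4.8641        34.0488         272.3900
  8       108.75        55.5898       444.7184       4,002.4659
  Σ                    100.0000       607.5451       4,936.8427
P = 100.0000.
Convexity = Σ t(t+1)·PV / [P·(1+y)²] = 4,936.8427 / (100.0000 × 1.182656) = 41.74368.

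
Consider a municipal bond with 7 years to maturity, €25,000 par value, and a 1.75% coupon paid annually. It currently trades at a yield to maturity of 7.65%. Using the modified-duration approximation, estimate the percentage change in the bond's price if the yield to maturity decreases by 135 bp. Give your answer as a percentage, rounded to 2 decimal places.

Periodic yield y = 0.0765. Modified duration first:
  t   CF        PV=CF/(1+0.0765)^t    t·PV
  1       437.50       406.4097       406.4097
  2       437.50       377.5287       755.0574
  3       437.50       350.7002     1,052.1005
  4       437.50       325.7781     1,303.1125
  5       437.50       302.6271     1,513.1357
  6       437.50       281.1214     1,686.7282
  7    25,437.50    15,183.6501   106,285.5508
  Σ                 17,227.8153   113,002.0948
P = 17,227.8153; D_Mac = 6.55928 yrs; D_mod = 6.55928/(1+0.0765) = 6.09316 yrs.
ΔP/P ≈ -D_mod · Δy = -6.09316 × (-0.0135) = +0.082258 = +8.2258%.

+8.23%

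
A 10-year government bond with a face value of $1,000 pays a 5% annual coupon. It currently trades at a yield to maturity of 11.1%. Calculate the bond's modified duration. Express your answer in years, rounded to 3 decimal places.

Periodic yield y = 0.111. First find Macaulay duration:
  t   CF        PV=CF/(1+0.111)^t    t·PV
  1        50.00        45.0045        45.0045
  2        50.00        40.5081        81.0162
  3        50.00        36.4609       109.3828
  4        50.00        32.8181       131.2725
  5        50.00        29.5393       147.6963
  6        50.00        26.5880       159.5280
  7        50.00        23.9316       167.5211
  8        50.00        21.5406       172.3247
  9        50.00        19.3885       174.4962
  10    1,050.00       366.4787     3,664.7868
  Σ                    642.2583     4,853.0291
P = 642.2583; Macaulay duration = 4,853.0291 / 642.2583 = 7.55620 years.
Modified duration = D_Mac / (1 + y) = 7.55620 / 1.111 = 6.80126 years.

6.801 years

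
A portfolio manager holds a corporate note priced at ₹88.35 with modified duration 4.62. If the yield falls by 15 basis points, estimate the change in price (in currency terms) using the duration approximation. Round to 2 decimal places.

Duration approximation: ΔP/P ≈ -D_mod · Δy = -4.62 × (-0.0015) = +0.006930.
ΔP ≈ 88.35 × (+0.006930) = +0.6122655.

+₹0.61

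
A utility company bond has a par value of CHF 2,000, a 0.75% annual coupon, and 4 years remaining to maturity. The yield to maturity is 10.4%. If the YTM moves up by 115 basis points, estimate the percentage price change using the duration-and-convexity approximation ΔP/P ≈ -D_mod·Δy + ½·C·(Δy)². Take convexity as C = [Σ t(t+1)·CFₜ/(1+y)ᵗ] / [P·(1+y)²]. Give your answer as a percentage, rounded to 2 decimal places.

With y = 0.104:
  t   CF        PV=CF/(1+0.104)^t    t·PV        t(t+1)·PV
  1        15.00        13.5870        13.5870          27.1739
  2        15.00        12.3070        24.6141          73.8422
  3        15.00        11.1477        33.4430         133.7720
  4     2,015.00     1,356.4343     5,425.7371      27,128.6856
  Σ                  1,393.4759     5,497.3811      27,363.4737
P = 1,393.4759; D_Mac = 3.94509 yrs; D_mod = 3.57345 yrs; C = 16.11141.
Duration effect: -3.57345 × (+0.0115) = -0.041095
Convexity effect: 0.5 × 16.11141 × (0.0115)² = +0.0010654
ΔP/P ≈ -0.041095 + 0.0010654 = -0.040029 = -4.0029%.

-4.00%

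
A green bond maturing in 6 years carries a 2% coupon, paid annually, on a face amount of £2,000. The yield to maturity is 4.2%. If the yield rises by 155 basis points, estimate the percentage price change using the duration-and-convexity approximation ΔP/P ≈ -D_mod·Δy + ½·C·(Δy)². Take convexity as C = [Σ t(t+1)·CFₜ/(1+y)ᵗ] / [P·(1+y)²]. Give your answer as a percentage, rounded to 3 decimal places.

-8.034%

With y = 0.042:
  t   CF        PV=CF/(1+0.042)^t    t·PV        t(t+1)·PV
  1        40.00        38.3877        38.3877          76.7754
  2        40.00        36.8404        73.6808         221.0425
  3        40.00        35.3555       106.0665         424.2659
  4        40.00        33.9304       135.7216         678.6082
  5        40.00        32.5628       162.8139         976.8832
  6     2,040.00     1,593.7634     9,562.5805      66,938.0635
  Σ                  1,770.8402    10,079.2510      69,315.6387
P = 1,770.8402; D_Mac = 5.69179 yrs; D_mod = 5.46237 yrs; C = 36.05093.
Duration effect: -5.46237 × (+0.0155) = -0.084667
Convexity effect: 0.5 × 36.05093 × (0.0155)² = +0.0043306
ΔP/P ≈ -0.084667 + 0.0043306 = -0.080336 = -8.0336%.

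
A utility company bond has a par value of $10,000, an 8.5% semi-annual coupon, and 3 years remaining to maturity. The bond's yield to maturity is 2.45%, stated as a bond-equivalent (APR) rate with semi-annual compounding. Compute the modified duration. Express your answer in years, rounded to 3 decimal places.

Periodic yield y = 0.01225. First find Macaulay duration:
  t   CF        PV=CF/(1+0.01225)^t    t·PV
  1       425.00       419.8568       419.8568
  2       425.00       414.7758       829.5515
  3       425.00       409.7562     1,229.2687
  4       425.00       404.7975     1,619.1899
  5       425.00       399.8987     1,999.4935
  6    10,425.00     9,690.5706    58,143.4237
  Σ                 11,739.6555    64,240.7841
P = 11,739.6555; Macaulay duration = 64,240.7841 / 11,739.6555 = 5.47212 half-year periods = 2.73606 years.
Modified duration = D_Mac / (1 + y) = 2.73606 / 1.01225 = 2.70295 years.

2.703 years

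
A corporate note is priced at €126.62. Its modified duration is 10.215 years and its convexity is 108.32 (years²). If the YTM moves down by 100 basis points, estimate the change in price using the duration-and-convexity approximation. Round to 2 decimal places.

Duration effect: -D_mod·Δy = -10.215 × (-0.01) = +0.102150
Convexity effect: ½·C·(Δy)² = 0.5 × 108.32 × (-0.01)² = +0.0054160
ΔP/P ≈ +0.102150 + 0.0054160 = +0.107566
ΔP ≈ 126.62 × (+0.107566) = +13.62000692.

+€13.62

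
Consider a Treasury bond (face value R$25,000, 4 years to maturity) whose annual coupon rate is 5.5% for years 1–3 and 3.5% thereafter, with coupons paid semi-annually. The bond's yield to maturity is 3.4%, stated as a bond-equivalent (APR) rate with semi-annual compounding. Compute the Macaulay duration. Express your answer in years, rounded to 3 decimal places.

Periodic yield y = 0.017. Discount each cash flow and weight by its period:
  t   CF        PV=CF/(1+0.017)^t    t·PV
  1       687.50       676.0079       676.0079
  2       687.50       664.7078     1,329.4157
  3       687.50       653.5967     1,960.7901
  4       687.50       642.6713     2,570.6851
  5       687.50       631.9285     3,159.6425
  6       687.50       621.3653     3,728.1917
  7       437.50       388.8046     2,721.6322
  8    25,437.50    22,228.3283   177,826.6267
  Σ                 26,507.4104   193,972.9917
Price P = Σ PV = 26,507.4104.
Macaulay duration = Σ(t·PV) / P = 193,972.9917 / 26,507.4104 = 7.31769 half-year periods.
In years: 7.31769 / 2 = 3.65884 years.

3.659 years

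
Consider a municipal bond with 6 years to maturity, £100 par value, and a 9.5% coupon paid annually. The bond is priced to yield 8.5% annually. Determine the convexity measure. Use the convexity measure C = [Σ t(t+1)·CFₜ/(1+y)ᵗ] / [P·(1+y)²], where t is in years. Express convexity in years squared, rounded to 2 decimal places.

With y = 0.085:
  t   CF        PV=CF/(1+0.085)^t    t·PV        t(t+1)·PV
  1         9.50         8.7558         8.7558          17.5115
  2         9.50         8.0698        16.1397          48.4190
  3         9.50         7.4376        22.3129          89.2515
  4         9.50         6.8550        27.4198         137.0991
  5         9.50         6.3179        31.5897         189.5379
  6       109.50        67.1175       402.7049       2,818.9345
  Σ                    104.5536       508.9227       3,300.7535
P = 104.5536.
Convexity = Σ t(t+1)·PV / [P·(1+y)²] = 3,300.7535 / (104.5536 × 1.177225) = 26.81728.

26.82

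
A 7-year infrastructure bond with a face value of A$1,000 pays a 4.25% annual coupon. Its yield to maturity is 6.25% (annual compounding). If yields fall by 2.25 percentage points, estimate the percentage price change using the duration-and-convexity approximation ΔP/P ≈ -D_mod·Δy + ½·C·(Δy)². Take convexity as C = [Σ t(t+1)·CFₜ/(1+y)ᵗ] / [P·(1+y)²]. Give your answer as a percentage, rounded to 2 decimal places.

With y = 0.0625:
  t   CF        PV=CF/(1+0.0625)^t    t·PV        t(t+1)·PV
  1        42.50        40.0000        40.0000          80.0000
  2        42.50        37.6471        75.2941         225.8824
  3        42.50        35.4325       106.2976         425.1903
  4        42.50        33.3483       133.3930         666.9652
  5        42.50        31.3866       156.9330         941.5979
  6        42.50        29.5403       177.2420       1,240.6937
  7     1,042.50       681.9829     4,773.8804      38,191.0430
  Σ                    889.3377     5,463.0401      41,771.3726
P = 889.3377; D_Mac = 6.14282 yrs; D_mod = 5.78148 yrs; C = 41.60583.
Duration effect: -5.78148 × (-0.0225) = +0.130083
Convexity effect: 0.5 × 41.60583 × (-0.0225)² = +0.0105315
ΔP/P ≈ +0.130083 + 0.0105315 = +0.140615 = +14.0615%.

+14.06%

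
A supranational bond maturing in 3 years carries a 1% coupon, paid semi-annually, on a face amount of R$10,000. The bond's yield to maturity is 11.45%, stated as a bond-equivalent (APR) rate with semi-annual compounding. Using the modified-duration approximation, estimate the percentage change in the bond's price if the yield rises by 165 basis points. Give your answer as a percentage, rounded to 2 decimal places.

Periodic yield y = 0.05725. Modified duration first:
  t   CF        PV=CF/(1+0.05725)^t    t·PV
  1        50.00        47.2925        47.2925
  2        50.00        44.7316        89.4632
  3        50.00        42.3094       126.9282
  4        50.00        40.0184       160.0734
  5        50.00        37.8514       189.2568
  6    10,050.00     7,196.1449    43,176.8693
  Σ                  7,408.3481    43,789.8835
P = 7,408.3481; D_Mac = 5.91088 half-year periods = 2.95544 yrs; D_mod = 2.95544/(1+0.05725) = 2.79540 yrs.
ΔP/P ≈ -D_mod · Δy = -2.79540 × (+0.0165) = -0.046124 = -4.6124%.

-4.61%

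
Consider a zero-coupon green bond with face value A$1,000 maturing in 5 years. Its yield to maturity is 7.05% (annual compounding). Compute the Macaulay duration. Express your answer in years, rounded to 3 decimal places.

5.000 years

A zero-coupon bond has a single cash flow at maturity, so its Macaulay duration equals its maturity: 5 years.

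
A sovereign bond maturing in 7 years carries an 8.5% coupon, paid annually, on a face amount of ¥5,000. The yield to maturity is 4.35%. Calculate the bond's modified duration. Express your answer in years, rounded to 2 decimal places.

Periodic yield y = 0.0435. First find Macaulay duration:
  t   CF        PV=CF/(1+0.0435)^t    t·PV
  1       425.00       407.2832       407.2832
  2       425.00       390.3049       780.6098
  3       425.00       374.0344     1,122.1033
  4       425.00       358.4422     1,433.7687
  5       425.00       343.4999     1,717.4997
  6       425.00       329.1806     1,975.0835
  7     5,425.00     4,026.7305    28,187.1138
  Σ                  6,229.4758    35,623.4620
P = 6,229.4758; Macaulay duration = 35,623.4620 / 6,229.4758 = 5.71853 years.
Modified duration = D_Mac / (1 + y) = 5.71853 / 1.0435 = 5.48015 years.

5.48 years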